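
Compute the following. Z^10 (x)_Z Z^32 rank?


rank(M(x)N) = rank(M)*rank(N)
10*32 = 320


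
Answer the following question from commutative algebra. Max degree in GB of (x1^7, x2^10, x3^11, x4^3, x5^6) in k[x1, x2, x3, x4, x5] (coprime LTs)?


Pure powers, coprime LTs => already GB.
Degrees: 7, 10, 11, 3, 6
Max=11


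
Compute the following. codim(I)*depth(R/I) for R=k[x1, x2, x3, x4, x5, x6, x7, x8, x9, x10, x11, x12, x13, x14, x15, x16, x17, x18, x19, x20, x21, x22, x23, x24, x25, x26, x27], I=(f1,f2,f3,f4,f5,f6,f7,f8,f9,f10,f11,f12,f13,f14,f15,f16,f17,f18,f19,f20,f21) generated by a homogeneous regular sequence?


codim=21, depth=dim(R/I)=27-21=6
Product=21*6=126


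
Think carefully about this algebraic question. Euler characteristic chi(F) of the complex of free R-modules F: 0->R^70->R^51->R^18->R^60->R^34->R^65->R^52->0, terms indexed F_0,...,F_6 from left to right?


chi = sum (-1)^i * rank:
(-1)^0*70=70
(-1)^1*51=-51
(-1)^2*18=18
(-1)^3*60=-60
(-1)^4*34=34
(-1)^5*65=-65
(-1)^6*52=52
chi=-2


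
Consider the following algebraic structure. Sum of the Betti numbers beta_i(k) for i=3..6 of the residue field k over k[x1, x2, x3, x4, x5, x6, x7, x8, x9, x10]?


Koszul resolution: beta_i(k)=C(n,i), n=10
C(10,3)=120, C(10,4)=210, C(10,5)=252, C(10,6)=210
Sum=792


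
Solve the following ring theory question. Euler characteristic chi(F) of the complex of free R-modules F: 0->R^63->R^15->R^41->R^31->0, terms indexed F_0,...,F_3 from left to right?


chi = sum (-1)^i * rank:
(-1)^0*63=63
(-1)^1*15=-15
(-1)^2*41=41
(-1)^3*31=-31
chi=58


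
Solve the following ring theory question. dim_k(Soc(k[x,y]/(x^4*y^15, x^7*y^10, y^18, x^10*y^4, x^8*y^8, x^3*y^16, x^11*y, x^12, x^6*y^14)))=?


Socle = ann(m) = span of standard monomials u with x*u, y*u in I (staircase corners).
Minimal generators: x^12, x^11*y, x^10*y^4, x^8*y^8, x^7*y^10, x^6*y^14, x^4*y^15, x^3*y^16, y^18
Corners: x^2y^17, x^3y^15, x^5y^14, x^6y^13, x^7y^9, x^9y^7, x^10y^3, x^11
Socle dim=8


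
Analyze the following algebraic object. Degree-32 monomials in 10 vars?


C(d+n-1,n-1)=C(41,9)=350343565


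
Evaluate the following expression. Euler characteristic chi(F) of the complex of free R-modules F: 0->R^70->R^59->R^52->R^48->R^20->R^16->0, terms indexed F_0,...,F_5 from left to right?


chi = sum (-1)^i * rank:
(-1)^0*70=70
(-1)^1*59=-59
(-1)^2*52=52
(-1)^3*48=-48
(-1)^4*20=20
(-1)^5*16=-16
chi=19


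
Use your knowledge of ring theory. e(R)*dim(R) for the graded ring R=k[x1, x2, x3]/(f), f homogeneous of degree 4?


e(R)=deg(f)=4, dim(R)=3-1=2
e*dim=4*2=8


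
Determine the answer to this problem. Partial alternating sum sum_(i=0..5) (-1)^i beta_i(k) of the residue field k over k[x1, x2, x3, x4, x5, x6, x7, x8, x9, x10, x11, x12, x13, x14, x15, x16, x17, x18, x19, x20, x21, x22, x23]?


Koszul resolution: beta_i(k)=C(n,i), n=23
sum_(i=0..p) (-1)^i C(n,i) = (-1)^p C(n-1,p)
(-1)^5*C(22,5) = (-1)^5*26334 = -26334


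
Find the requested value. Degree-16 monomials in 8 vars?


C(d+n-1,n-1)=C(23,7)=245157


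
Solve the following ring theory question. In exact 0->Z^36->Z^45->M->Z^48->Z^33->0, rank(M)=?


Alt sum=0:
(-1)^0*36 + (-1)^1*45 + (-1)^2*? + (-1)^3*48 + (-1)^4*33=0
rank(M)=24


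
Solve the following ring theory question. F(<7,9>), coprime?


gcd(7,9)=1 => F=ab-a-b=7*9-7-9=63-16=47


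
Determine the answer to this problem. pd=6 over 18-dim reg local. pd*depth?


pd+depth=18
depth=18-6=12
pd*depth=6*12=72


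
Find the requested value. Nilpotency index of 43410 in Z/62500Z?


43410^k mod 62500:
k=1: 43410
k=2: 53100
k=3: 8500
k=4: 47500
k=5: 37500
k=6: 0
First zero at k = 6


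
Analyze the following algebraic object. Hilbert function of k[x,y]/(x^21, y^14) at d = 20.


k[x,y], I = (x^21, y^14), d = 20
Need i < 21 and d-i < 14.
Range: 7 <= i <= 20.
H(20) = 14


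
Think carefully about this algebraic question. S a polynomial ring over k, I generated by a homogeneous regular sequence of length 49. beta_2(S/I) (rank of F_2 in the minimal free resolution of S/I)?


Regular sequence => Koszul complex is the minimal free resolution.
Syz_1 minimally generated by Koszul relations f_i*e_j - f_j*e_i (i<j): mu(Syz_1) = beta_2 = C(m,2) = m(m-1)/2
m=49
49*48/2 = 1176


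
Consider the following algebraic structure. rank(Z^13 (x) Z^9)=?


rank(M(x)N) = rank(M)*rank(N)
13*9 = 117


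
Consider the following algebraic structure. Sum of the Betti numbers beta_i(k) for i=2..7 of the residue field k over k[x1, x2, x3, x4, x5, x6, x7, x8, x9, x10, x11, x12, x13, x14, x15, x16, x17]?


Koszul resolution: beta_i(k)=C(n,i), n=17
C(17,2)=136, C(17,3)=680, C(17,4)=2380, C(17,5)=6188, C(17,6)=12376, C(17,7)=19448
Sum=41208


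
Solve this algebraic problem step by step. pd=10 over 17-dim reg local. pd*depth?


pd+depth=17
depth=17-10=7
pd*depth=10*7=70


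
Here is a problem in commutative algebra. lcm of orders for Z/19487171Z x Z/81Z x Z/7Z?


Exponent = lcm of the cyclic orders; pairwise coprime => product.
11^7*3^4*7^1=19487171*81*7=11049225957


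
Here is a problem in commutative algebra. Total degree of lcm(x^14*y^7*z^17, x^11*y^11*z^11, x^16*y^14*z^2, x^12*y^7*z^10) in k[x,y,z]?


lcm = componentwise max:
x: max(14,11,16,12)=16
y: max(7,11,14,7)=14
z: max(17,11,2,10)=17
Total=16+14+17=47


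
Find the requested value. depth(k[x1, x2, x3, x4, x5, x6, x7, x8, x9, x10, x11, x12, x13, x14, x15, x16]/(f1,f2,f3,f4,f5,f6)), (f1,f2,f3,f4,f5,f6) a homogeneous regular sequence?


depth(R)=16
depth(R/I)=16-6=10


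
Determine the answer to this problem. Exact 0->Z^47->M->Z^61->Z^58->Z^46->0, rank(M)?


Alt sum=0:
(-1)^0*47 + (-1)^1*? + (-1)^2*61 + (-1)^3*58 + (-1)^4*46=0
rank(M)=96


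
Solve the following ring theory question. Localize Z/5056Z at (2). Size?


2-primary part: 5056=2^6*79
Size=2^6=64


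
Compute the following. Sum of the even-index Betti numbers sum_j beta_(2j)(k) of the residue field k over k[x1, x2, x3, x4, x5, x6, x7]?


Koszul resolution: beta_i(k)=C(n,i), n=7
sum_even C(7,i) = 2^(n-1) = 2^6 = 64


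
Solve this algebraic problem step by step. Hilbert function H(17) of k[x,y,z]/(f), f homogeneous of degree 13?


C(19,2)-C(6,2)=171-15=156


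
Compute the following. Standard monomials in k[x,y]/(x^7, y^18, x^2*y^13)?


k[x,y]/I, I = (x^7, y^18, x^2*y^13)
Rect: 7x18=126. Corner: (7-2)x(18-13)=25.
dim = 126-25 = 101


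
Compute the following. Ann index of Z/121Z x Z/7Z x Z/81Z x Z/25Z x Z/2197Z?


Exponent = lcm of the cyclic orders; pairwise coprime => product.
11^2*7^1*3^4*5^2*13^3=121*7*81*25*2197=3768239475


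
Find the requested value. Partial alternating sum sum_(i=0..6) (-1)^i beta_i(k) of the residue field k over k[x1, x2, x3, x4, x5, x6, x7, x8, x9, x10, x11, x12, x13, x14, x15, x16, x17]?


Koszul resolution: beta_i(k)=C(n,i), n=17
sum_(i=0..p) (-1)^i C(n,i) = (-1)^p C(n-1,p)
(-1)^6*C(16,6) = (-1)^6*8008 = 8008


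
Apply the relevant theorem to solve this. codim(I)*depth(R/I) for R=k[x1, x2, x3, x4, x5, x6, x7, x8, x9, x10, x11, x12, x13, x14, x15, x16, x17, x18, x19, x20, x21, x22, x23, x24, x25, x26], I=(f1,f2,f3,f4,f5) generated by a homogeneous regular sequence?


codim=5, depth=dim(R/I)=26-5=21
Product=5*21=105


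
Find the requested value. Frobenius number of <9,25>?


gcd(9,25)=1 => F=ab-a-b=9*25-9-25=225-34=191


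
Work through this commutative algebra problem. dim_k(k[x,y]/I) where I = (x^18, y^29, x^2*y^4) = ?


k[x,y]/I, I = (x^18, y^29, x^2*y^4)
Rect: 18x29=522. Corner: (18-2)x(29-4)=400.
dim = 522-400 = 122


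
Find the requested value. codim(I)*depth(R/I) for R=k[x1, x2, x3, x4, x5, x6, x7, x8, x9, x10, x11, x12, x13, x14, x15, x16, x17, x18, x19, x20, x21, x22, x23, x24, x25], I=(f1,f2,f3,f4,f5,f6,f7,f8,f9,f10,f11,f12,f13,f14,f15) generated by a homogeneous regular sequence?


codim=15, depth=dim(R/I)=25-15=10
Product=15*10=150


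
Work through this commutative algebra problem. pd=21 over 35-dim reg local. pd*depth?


pd+depth=35
depth=35-21=14
pd*depth=21*14=294


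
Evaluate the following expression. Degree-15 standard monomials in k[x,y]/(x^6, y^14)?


k[x,y], I = (x^6, y^14), d = 15
Need i < 6 and d-i < 14.
Range: 2 <= i <= 5.
H(15) = 4


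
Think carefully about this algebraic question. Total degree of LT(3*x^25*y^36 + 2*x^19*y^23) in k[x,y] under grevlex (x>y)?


LT: 3*x^25*y^36
deg_x=25, deg_y=36
Total=25+36=61


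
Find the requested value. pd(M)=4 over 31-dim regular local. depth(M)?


pd+depth=depth(R)=31
depth=31-4=27


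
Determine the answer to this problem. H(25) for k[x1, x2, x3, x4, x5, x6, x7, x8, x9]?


C(d+n-1,n-1)=C(33,8)=13884156


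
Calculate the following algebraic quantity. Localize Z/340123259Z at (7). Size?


7-primary part: 340123259=7^8*59
Size=7^8=5764801


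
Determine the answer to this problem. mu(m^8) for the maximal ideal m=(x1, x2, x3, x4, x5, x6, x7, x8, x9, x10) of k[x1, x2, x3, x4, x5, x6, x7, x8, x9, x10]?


Graded Nakayama: mu(m^d) = dim_k (m^d/m^(d+1)) = #degree-8 monomials in 10 vars
C(n+d-1,d)=C(17,8)=24310


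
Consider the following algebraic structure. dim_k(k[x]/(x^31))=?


Basis: 1,x,...,x^30
dim=31


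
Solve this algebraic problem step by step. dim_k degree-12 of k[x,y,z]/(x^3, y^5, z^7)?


Need i<3, j<5, k<7 with i+j+k=12.
For each i, j ranges over max(0,12-i-6)..min(4,12-i):
  i=0: j in [6,4] -> 0
  i=1: j in [5,4] -> 0
  i=2: j in [4,4] -> 1
H(12) = 0+0+1 = 1


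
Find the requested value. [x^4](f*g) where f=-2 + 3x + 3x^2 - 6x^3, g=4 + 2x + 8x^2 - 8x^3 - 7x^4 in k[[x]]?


[x^4] = sum a_i*b_j, i+j=4
  -2*-7=14
  3*-8=-24
  3*8=24
  -6*2=-12
Sum=2


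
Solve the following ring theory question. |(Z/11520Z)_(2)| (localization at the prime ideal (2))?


2-primary part: 11520=2^8*45
Size=2^8=256


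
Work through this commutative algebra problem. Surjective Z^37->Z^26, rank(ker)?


rank(ker) = 37-26 = 11


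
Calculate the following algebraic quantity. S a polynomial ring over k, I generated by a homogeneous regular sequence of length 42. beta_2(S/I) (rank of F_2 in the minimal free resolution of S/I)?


Regular sequence => Koszul complex is the minimal free resolution.
Syz_1 minimally generated by Koszul relations f_i*e_j - f_j*e_i (i<j): mu(Syz_1) = beta_2 = C(m,2) = m(m-1)/2
m=42
42*41/2 = 861


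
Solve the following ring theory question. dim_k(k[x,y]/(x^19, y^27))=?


Basis: x^i*y^j, i<19, j<27
19*27=513


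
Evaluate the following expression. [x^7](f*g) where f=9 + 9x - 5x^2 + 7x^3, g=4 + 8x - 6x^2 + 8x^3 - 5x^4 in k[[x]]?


[x^7] = sum a_i*b_j, i+j=7
  7*-5=-35
Sum=-35


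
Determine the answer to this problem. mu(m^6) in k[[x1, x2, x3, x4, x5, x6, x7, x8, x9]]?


C(n+d-1,d)=C(14,6)=3003


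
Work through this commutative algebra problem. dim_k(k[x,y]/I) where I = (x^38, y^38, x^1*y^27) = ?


k[x,y]/I, I = (x^38, y^38, x^1*y^27)
Rect: 38x38=1444. Corner: (38-1)x(38-27)=407.
dim = 1444-407 = 1037


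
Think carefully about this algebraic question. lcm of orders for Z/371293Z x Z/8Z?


Exponent = lcm of the cyclic orders; pairwise coprime => product.
13^5*2^3=371293*8=2970344


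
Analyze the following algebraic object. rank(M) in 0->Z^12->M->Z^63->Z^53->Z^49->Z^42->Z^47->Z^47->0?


Alt sum=0:
(-1)^0*12 + (-1)^1*? + (-1)^2*63 + (-1)^3*53 + (-1)^4*49 + (-1)^5*42 + (-1)^6*47 + (-1)^7*47=0
rank(M)=29


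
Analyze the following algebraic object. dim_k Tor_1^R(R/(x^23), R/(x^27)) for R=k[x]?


Tor_1(R/I,R/J)=(I cap J)/IJ=(x^27)/(x^50)
dim=50-27=min(23,27)=23


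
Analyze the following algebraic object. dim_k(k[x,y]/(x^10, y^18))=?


Basis: x^i*y^j, i<10, j<18
10*18=180


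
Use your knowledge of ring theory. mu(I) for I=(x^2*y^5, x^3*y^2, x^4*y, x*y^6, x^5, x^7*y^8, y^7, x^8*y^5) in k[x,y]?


Remove redundant (divisible by others).
x^8*y^5 redundant.
x^7*y^8 redundant.
Min: x^5, x^4*y, x^3*y^2, x^2*y^5, x*y^6, y^7
Count=6


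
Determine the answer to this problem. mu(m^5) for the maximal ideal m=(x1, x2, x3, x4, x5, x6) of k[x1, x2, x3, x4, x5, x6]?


Graded Nakayama: mu(m^d) = dim_k (m^d/m^(d+1)) = #degree-5 monomials in 6 vars
C(n+d-1,d)=C(10,5)=252


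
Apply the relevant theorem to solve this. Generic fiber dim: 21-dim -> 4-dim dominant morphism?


dim(fiber)=dim(X)-dim(Y)=21-4=17


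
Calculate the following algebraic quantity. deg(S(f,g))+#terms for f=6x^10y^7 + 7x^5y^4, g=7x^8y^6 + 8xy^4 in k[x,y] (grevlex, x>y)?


LT(f)=6x^10y^7, LT(g)=7x^8y^6
lcm(LM)=x^10y^7
S(f,g) (scaled by 42 to clear denominators) = 7*f - 6x^2y*g = 49x^5y^4 - 48x^3y^5
2 terms, deg 9.
9+2=11


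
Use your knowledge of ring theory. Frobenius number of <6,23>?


gcd(6,23)=1 => F=ab-a-b=6*23-6-23=138-29=109


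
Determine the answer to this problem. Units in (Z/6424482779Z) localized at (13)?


Local ring = Z/4826809Z.
phi(4826809) = 13^5*(13-1) = 4455516


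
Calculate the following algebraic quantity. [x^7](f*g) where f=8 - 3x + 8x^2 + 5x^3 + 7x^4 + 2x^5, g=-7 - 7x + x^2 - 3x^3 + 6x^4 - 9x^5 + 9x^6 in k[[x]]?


[x^7] = sum a_i*b_j, i+j=7
  -3*9=-27
  8*-9=-72
  5*6=30
  7*-3=-21
  2*1=2
Sum=-88


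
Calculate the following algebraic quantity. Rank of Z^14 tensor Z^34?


rank(M(x)N) = rank(M)*rank(N)
14*34 = 476


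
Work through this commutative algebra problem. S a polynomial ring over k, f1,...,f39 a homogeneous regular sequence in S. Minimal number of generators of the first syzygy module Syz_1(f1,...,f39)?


Regular sequence => Koszul complex is the minimal free resolution.
Syz_1 minimally generated by Koszul relations f_i*e_j - f_j*e_i (i<j): mu(Syz_1) = beta_2 = C(m,2) = m(m-1)/2
m=39
39*38/2 = 741


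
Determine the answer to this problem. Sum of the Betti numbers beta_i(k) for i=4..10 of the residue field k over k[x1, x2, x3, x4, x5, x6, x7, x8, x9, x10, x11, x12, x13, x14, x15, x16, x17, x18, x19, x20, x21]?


Koszul resolution: beta_i(k)=C(n,i), n=21
C(21,4)=5985, C(21,5)=20349, C(21,6)=54264, C(21,7)=116280, C(21,8)=203490, C(21,9)=293930, C(21,10)=352716
Sum=1047014


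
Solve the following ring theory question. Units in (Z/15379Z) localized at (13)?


Local ring = Z/2197Z.
phi(2197) = 13^2*(13-1) = 2028


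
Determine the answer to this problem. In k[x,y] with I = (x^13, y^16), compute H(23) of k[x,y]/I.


k[x,y], I = (x^13, y^16), d = 23
Need i < 13 and d-i < 16.
Range: 8 <= i <= 12.
H(23) = 5


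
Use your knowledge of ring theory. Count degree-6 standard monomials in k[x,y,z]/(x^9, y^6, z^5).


Need i<9, j<6, k<5 with i+j+k=6.
For each i, j ranges over max(0,6-i-4)..min(5,6-i):
  i=0: j in [2,5] -> 4
  i=1: j in [1,5] -> 5
  i=2: j in [0,4] -> 5
  i=3: j in [0,3] -> 4
  i=4: j in [0,2] -> 3
  i=5: j in [0,1] -> 2
  i=6: j in [0,0] -> 1
H(6) = 4+5+5+4+3+2+1 = 24


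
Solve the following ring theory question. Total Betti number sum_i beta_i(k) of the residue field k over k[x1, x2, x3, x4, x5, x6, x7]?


Koszul resolution: beta_i(k)=C(n,i), n=7
sum_i C(7,i) = 2^7 = 128


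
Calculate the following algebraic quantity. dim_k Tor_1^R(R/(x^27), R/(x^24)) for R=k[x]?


Tor_1(R/I,R/J)=(I cap J)/IJ=(x^27)/(x^51)
dim=51-27=min(27,24)=24


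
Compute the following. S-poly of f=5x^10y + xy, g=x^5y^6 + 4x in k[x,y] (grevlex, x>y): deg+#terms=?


LT(f)=5x^10y, LT(g)=x^5y^6
lcm(LM)=x^10y^6
S(f,g) (scaled by 5 to clear denominators) = y^5*f - 5x^5*g = xy^6 - 20x^6
2 terms, deg 7.
7+2=9


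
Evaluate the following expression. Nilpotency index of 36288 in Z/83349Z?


36288^k mod 83349:
k=1: 36288
k=2: 71442
k=3: 0
First zero at k = 3


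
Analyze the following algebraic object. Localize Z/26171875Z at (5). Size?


5-primary part: 26171875=5^8*67
Size=5^8=390625


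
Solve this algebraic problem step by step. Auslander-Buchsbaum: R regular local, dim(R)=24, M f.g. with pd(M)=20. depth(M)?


pd+depth=depth(R)=24
depth=24-20=4


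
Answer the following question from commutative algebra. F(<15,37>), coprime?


gcd(15,37)=1 => F=ab-a-b=15*37-15-37=555-52=503


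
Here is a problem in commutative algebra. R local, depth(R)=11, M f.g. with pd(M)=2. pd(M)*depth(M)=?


pd+depth=11
depth=11-2=9
pd*depth=2*9=18


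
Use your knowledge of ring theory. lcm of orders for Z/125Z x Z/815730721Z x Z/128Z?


Exponent = lcm of the cyclic orders; pairwise coprime => product.
5^3*13^8*2^7=125*815730721*128=13051691536000


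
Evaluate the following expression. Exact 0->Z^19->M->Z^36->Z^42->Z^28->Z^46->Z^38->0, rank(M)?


Alt sum=0:
(-1)^0*19 + (-1)^1*? + (-1)^2*36 + (-1)^3*42 + (-1)^4*28 + (-1)^5*46 + (-1)^6*38=0
rank(M)=33


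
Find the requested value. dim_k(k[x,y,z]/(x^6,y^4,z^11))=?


Basis: x^iy^jz^k, i<6,j<4,k<11
6*4*11=264


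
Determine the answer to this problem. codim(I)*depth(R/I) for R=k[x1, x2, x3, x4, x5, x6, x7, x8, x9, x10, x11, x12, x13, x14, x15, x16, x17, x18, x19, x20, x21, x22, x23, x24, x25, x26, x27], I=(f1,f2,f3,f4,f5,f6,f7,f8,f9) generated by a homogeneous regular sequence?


codim=9, depth=dim(R/I)=27-9=18
Product=9*18=162


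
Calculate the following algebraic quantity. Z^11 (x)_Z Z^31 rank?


rank(M(x)N) = rank(M)*rank(N)
11*31 = 341


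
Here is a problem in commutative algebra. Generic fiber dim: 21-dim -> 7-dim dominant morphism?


dim(fiber)=dim(X)-dim(Y)=21-7=14


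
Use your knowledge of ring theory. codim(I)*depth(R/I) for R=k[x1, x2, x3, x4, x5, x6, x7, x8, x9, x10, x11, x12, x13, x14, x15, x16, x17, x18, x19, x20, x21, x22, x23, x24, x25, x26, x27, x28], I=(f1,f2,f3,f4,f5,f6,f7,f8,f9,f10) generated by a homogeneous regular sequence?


codim=10, depth=dim(R/I)=28-10=18
Product=10*18=180


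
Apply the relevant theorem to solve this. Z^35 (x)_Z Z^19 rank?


rank(M(x)N) = rank(M)*rank(N)
35*19 = 665


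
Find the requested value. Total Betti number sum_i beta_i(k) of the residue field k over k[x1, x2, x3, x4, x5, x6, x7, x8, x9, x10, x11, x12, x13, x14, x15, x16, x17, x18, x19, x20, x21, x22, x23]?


Koszul resolution: beta_i(k)=C(n,i), n=23
sum_i C(23,i) = 2^23 = 8388608


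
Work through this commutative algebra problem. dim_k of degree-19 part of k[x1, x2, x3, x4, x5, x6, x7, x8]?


C(d+n-1,n-1)=C(26,7)=657800


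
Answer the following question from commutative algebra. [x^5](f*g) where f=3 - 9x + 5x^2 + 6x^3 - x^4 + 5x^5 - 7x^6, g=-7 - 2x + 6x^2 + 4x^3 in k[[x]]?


[x^5] = sum a_i*b_j, i+j=5
  5*4=20
  6*6=36
  -1*-2=2
  5*-7=-35
Sum=23


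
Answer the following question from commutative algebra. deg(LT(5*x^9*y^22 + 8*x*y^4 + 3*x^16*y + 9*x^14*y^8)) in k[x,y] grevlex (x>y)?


LT: 5*x^9*y^22
deg_x=9, deg_y=22
Total=9+22=31


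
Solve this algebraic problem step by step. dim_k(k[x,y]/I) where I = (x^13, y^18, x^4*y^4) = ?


k[x,y]/I, I = (x^13, y^18, x^4*y^4)
Rect: 13x18=234. Corner: (13-4)x(18-4)=126.
dim = 234-126 = 108


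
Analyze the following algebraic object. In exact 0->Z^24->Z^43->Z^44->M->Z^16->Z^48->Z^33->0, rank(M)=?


Alt sum=0:
(-1)^0*24 + (-1)^1*43 + (-1)^2*44 + (-1)^3*? + (-1)^4*16 + (-1)^5*48 + (-1)^6*33=0
rank(M)=26


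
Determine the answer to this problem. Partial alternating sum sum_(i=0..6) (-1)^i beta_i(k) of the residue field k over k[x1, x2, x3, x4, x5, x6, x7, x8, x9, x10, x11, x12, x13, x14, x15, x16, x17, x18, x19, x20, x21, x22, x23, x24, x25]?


Koszul resolution: beta_i(k)=C(n,i), n=25
sum_(i=0..p) (-1)^i C(n,i) = (-1)^p C(n-1,p)
(-1)^6*C(24,6) = (-1)^6*134596 = 134596


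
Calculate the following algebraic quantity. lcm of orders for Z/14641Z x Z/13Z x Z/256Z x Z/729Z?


Exponent = lcm of the cyclic orders; pairwise coprime => product.
11^4*13^1*2^8*3^6=14641*13*256*729=35520705792


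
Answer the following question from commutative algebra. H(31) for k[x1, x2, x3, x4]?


C(d+n-1,n-1)=C(34,3)=5984


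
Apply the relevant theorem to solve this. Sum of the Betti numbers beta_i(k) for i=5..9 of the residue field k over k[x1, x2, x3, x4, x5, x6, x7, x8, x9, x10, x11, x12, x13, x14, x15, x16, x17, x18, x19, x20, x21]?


Koszul resolution: beta_i(k)=C(n,i), n=21
C(21,5)=20349, C(21,6)=54264, C(21,7)=116280, C(21,8)=203490, C(21,9)=293930
Sum=688313


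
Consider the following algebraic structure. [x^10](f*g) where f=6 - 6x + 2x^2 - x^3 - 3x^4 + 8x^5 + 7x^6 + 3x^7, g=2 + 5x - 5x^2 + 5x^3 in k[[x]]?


[x^10] = sum a_i*b_j, i+j=10
  3*5=15
Sum=15


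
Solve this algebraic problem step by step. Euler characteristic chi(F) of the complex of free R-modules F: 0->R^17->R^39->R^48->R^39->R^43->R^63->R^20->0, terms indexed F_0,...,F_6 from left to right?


chi = sum (-1)^i * rank:
(-1)^0*17=17
(-1)^1*39=-39
(-1)^2*48=48
(-1)^3*39=-39
(-1)^4*43=43
(-1)^5*63=-63
(-1)^6*20=20
chi=-13


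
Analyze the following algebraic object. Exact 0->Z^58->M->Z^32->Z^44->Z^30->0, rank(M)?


Alt sum=0:
(-1)^0*58 + (-1)^1*? + (-1)^2*32 + (-1)^3*44 + (-1)^4*30=0
rank(M)=76


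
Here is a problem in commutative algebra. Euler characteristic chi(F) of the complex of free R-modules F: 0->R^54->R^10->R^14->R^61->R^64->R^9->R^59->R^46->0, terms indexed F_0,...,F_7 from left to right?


chi = sum (-1)^i * rank:
(-1)^0*54=54
(-1)^1*10=-10
(-1)^2*14=14
(-1)^3*61=-61
(-1)^4*64=64
(-1)^5*9=-9
(-1)^6*59=59
(-1)^7*46=-46
chi=65


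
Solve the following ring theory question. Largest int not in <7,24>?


gcd(7,24)=1 => F=ab-a-b=7*24-7-24=168-31=137


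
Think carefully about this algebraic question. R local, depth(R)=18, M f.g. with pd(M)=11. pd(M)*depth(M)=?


pd+depth=18
depth=18-11=7
pd*depth=11*7=77


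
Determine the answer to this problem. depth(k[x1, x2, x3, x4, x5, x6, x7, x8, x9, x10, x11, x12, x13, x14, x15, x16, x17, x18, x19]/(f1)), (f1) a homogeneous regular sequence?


depth(R)=19
depth(R/I)=19-1=18


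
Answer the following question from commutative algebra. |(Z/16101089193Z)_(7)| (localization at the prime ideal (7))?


7-primary part: 16101089193=7^10*57
Size=7^10=282475249


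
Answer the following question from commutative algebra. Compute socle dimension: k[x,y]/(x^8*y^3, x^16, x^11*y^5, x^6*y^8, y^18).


Socle = ann(m) = span of standard monomials u with x*u, y*u in I (staircase corners).
Redundant generators: x^11*y^5
Minimal generators: x^16, x^8*y^3, x^6*y^8, y^18
Corners: x^5y^17, x^7y^7, x^15y^2
Socle dim=3


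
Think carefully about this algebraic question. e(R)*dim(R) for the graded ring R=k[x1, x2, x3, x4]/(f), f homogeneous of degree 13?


e(R)=deg(f)=13, dim(R)=4-1=3
e*dim=13*3=39


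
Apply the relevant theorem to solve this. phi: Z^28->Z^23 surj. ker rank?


rank(ker) = 28-23 = 5


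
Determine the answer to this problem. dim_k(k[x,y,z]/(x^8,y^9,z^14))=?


Basis: x^iy^jz^k, i<8,j<9,k<14
8*9*14=1008


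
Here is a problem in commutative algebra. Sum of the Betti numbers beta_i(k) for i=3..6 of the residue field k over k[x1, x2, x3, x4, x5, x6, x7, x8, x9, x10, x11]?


Koszul resolution: beta_i(k)=C(n,i), n=11
C(11,3)=165, C(11,4)=330, C(11,5)=462, C(11,6)=462
Sum=1419


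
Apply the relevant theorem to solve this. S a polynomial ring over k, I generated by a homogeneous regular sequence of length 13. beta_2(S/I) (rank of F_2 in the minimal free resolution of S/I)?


Regular sequence => Koszul complex is the minimal free resolution.
Syz_1 minimally generated by Koszul relations f_i*e_j - f_j*e_i (i<j): mu(Syz_1) = beta_2 = C(m,2) = m(m-1)/2
m=13
13*12/2 = 78


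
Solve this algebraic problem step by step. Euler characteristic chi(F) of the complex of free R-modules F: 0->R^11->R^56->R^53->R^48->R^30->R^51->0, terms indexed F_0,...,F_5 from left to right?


chi = sum (-1)^i * rank:
(-1)^0*11=11
(-1)^1*56=-56
(-1)^2*53=53
(-1)^3*48=-48
(-1)^4*30=30
(-1)^5*51=-51
chi=-61


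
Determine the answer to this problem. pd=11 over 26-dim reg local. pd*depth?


pd+depth=26
depth=26-11=15
pd*depth=11*15=165


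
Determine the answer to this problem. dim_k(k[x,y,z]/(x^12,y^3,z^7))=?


Basis: x^iy^jz^k, i<12,j<3,k<7
12*3*7=252


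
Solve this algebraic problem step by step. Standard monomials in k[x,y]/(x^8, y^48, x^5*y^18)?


k[x,y]/I, I = (x^8, y^48, x^5*y^18)
Rect: 8x48=384. Corner: (8-5)x(48-18)=90.
dim = 384-90 = 294


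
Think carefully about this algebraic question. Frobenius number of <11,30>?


gcd(11,30)=1 => F=ab-a-b=11*30-11-30=330-41=289


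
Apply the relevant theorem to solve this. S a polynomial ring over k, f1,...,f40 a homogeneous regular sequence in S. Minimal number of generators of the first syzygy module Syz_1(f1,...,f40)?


Regular sequence => Koszul complex is the minimal free resolution.
Syz_1 minimally generated by Koszul relations f_i*e_j - f_j*e_i (i<j): mu(Syz_1) = beta_2 = C(m,2) = m(m-1)/2
m=40
40*39/2 = 780


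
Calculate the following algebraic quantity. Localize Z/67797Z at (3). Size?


3-primary part: 67797=3^7*31
Size=3^7=2187


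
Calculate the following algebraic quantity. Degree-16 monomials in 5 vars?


C(d+n-1,n-1)=C(20,4)=4845


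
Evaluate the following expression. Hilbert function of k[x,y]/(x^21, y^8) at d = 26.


k[x,y], I = (x^21, y^8), d = 26
Need i < 21 and d-i < 8.
Range: 19 <= i <= 20.
H(26) = 2


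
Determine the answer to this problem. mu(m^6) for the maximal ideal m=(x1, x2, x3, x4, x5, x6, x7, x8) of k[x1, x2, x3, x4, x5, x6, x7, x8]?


Graded Nakayama: mu(m^d) = dim_k (m^d/m^(d+1)) = #degree-6 monomials in 8 vars
C(n+d-1,d)=C(13,6)=1716


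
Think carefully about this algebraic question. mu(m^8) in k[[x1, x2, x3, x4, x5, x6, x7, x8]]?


C(n+d-1,d)=C(15,8)=6435


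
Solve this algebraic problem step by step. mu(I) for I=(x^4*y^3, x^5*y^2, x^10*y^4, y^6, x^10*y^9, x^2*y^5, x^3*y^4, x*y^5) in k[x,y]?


Remove redundant (divisible by others).
x^10*y^9 redundant.
x^10*y^4 redundant.
x^2*y^5 redundant.
Min: x^5*y^2, x^4*y^3, x^3*y^4, x*y^5, y^6
Count=5


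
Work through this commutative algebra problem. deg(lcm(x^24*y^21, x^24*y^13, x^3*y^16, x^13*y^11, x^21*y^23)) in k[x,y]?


lcm = componentwise max:
x: max(24,24,3,13,21)=24
y: max(21,13,16,11,23)=23
Total=24+23=47


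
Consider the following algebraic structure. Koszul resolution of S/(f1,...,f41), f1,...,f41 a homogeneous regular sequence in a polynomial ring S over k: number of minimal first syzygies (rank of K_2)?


Regular sequence => Koszul complex is the minimal free resolution.
Syz_1 minimally generated by Koszul relations f_i*e_j - f_j*e_i (i<j): mu(Syz_1) = beta_2 = C(m,2) = m(m-1)/2
m=41
41*40/2 = 820


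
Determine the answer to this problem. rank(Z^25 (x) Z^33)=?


rank(M(x)N) = rank(M)*rank(N)
25*33 = 825


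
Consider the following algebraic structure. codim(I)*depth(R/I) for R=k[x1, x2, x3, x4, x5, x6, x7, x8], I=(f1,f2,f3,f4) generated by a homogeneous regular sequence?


codim=4, depth=dim(R/I)=8-4=4
Product=4*4=16


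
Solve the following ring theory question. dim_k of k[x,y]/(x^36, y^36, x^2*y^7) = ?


k[x,y]/I, I = (x^36, y^36, x^2*y^7)
Rect: 36x36=1296. Corner: (36-2)x(36-7)=986.
dim = 1296-986 = 310


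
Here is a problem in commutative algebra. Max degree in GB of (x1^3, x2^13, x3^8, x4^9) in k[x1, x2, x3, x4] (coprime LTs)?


Pure powers, coprime LTs => already GB.
Degrees: 3, 13, 8, 9
Max=13


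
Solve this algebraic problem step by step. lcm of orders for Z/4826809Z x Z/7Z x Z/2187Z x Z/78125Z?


Exponent = lcm of the cyclic orders; pairwise coprime => product.
13^6*7^1*3^7*5^7=4826809*7*2187*78125=5772938982890625


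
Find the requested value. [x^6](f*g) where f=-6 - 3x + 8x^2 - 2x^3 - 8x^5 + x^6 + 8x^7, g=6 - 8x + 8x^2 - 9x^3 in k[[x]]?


[x^6] = sum a_i*b_j, i+j=6
  -2*-9=18
  -8*-8=64
  1*6=6
Sum=88


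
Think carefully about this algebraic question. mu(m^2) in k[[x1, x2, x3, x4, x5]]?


C(n+d-1,d)=C(6,2)=15


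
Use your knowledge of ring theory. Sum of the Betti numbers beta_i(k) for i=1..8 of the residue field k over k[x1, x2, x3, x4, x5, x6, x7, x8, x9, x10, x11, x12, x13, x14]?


Koszul resolution: beta_i(k)=C(n,i), n=14
C(14,1)=14, C(14,2)=91, C(14,3)=364, C(14,4)=1001, C(14,5)=2002, C(14,6)=3003, C(14,7)=3432, C(14,8)=3003
Sum=12910


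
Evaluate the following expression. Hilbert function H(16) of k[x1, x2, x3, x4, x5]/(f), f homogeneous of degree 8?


C(20,4)-C(12,4)=4845-495=4350


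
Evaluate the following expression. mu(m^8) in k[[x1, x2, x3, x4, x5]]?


C(n+d-1,d)=C(12,8)=495


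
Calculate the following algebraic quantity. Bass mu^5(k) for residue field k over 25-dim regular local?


C(n,i)=C(25,5)=53130


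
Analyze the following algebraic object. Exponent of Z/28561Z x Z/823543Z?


Exponent = lcm of the cyclic orders; pairwise coprime => product.
13^4*7^7=28561*823543=23521211623


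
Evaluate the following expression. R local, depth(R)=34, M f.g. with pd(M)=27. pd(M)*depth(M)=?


pd+depth=34
depth=34-27=7
pd*depth=27*7=189


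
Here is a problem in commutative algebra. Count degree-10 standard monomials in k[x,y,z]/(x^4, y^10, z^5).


Need i<4, j<10, k<5 with i+j+k=10.
For each i, j ranges over max(0,10-i-4)..min(9,10-i):
  i=0: j in [6,9] -> 4
  i=1: j in [5,9] -> 5
  i=2: j in [4,8] -> 5
  i=3: j in [3,7] -> 5
H(10) = 4+5+5+5 = 19


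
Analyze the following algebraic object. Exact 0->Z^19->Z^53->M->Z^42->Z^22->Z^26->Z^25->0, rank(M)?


Alt sum=0:
(-1)^0*19 + (-1)^1*53 + (-1)^2*? + (-1)^3*42 + (-1)^4*22 + (-1)^5*26 + (-1)^6*25=0
rank(M)=55


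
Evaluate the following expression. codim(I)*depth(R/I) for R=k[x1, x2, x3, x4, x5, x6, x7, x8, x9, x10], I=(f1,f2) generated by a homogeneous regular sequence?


codim=2, depth=dim(R/I)=10-2=8
Product=2*8=16


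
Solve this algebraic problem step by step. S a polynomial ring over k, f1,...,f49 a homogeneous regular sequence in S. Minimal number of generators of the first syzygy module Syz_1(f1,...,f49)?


Regular sequence => Koszul complex is the minimal free resolution.
Syz_1 minimally generated by Koszul relations f_i*e_j - f_j*e_i (i<j): mu(Syz_1) = beta_2 = C(m,2) = m(m-1)/2
m=49
49*48/2 = 1176


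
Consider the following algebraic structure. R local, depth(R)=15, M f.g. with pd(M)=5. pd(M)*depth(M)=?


pd+depth=15
depth=15-5=10
pd*depth=5*10=50


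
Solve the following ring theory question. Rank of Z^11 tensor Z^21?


rank(M(x)N) = rank(M)*rank(N)
11*21 = 231


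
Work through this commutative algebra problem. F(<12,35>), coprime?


gcd(12,35)=1 => F=ab-a-b=12*35-12-35=420-47=373


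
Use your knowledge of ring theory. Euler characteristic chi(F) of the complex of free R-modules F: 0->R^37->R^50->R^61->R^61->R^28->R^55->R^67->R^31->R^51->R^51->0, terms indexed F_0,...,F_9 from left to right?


chi = sum (-1)^i * rank:
(-1)^0*37=37
(-1)^1*50=-50
(-1)^2*61=61
(-1)^3*61=-61
(-1)^4*28=28
(-1)^5*55=-55
(-1)^6*67=67
(-1)^7*31=-31
(-1)^8*51=51
(-1)^9*51=-51
chi=-4


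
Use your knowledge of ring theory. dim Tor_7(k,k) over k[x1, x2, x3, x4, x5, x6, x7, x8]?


Koszul: C(n,i)=C(8,7)=8


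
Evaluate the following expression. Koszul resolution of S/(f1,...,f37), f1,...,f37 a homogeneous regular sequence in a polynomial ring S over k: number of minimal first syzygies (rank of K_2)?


Regular sequence => Koszul complex is the minimal free resolution.
Syz_1 minimally generated by Koszul relations f_i*e_j - f_j*e_i (i<j): mu(Syz_1) = beta_2 = C(m,2) = m(m-1)/2
m=37
37*36/2 = 666


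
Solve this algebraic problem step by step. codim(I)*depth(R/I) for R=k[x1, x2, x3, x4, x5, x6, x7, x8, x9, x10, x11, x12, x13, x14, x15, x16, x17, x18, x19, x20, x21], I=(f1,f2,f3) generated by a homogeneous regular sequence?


codim=3, depth=dim(R/I)=21-3=18
Product=3*18=54


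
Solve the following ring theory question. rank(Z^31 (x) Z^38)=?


rank(M(x)N) = rank(M)*rank(N)
31*38 = 1178


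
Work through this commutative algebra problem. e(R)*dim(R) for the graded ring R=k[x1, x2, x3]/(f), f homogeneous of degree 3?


e(R)=deg(f)=3, dim(R)=3-1=2
e*dim=3*2=6


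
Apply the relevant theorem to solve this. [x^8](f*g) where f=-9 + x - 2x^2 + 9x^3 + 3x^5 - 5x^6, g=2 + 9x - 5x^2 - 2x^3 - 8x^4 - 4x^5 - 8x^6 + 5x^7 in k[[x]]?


[x^8] = sum a_i*b_j, i+j=8
  1*5=5
  -2*-8=16
  9*-4=-36
  3*-2=-6
  -5*-5=25
Sum=4


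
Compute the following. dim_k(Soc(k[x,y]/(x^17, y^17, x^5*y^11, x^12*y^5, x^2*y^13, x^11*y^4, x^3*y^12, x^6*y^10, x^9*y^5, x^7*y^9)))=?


Socle = ann(m) = span of standard monomials u with x*u, y*u in I (staircase corners).
Redundant generators: x^12*y^5
Minimal generators: x^17, x^11*y^4, x^9*y^5, x^7*y^9, x^6*y^10, x^5*y^11, x^3*y^12, x^2*y^13, y^17
Corners: xy^16, x^2y^12, x^4y^11, x^5y^10, x^6y^9, x^8y^8, x^10y^4, x^16y^3
Socle dim=8


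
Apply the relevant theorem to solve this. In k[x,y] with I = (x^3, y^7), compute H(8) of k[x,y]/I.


k[x,y], I = (x^3, y^7), d = 8
Need i < 3 and d-i < 7.
Range: 2 <= i <= 2.
H(8) = 1


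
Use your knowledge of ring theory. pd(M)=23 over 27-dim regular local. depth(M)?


pd+depth=depth(R)=27
depth=27-23=4


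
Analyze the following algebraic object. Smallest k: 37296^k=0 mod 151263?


37296^k mod 151263:
k=1: 37296
k=2: 128331
k=3: 120393
k=4: 86436
k=5: 0
First zero at k = 5


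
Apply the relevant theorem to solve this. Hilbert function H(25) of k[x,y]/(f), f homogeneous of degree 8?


H(t)=d for t>=d-1.
d=8, t=25
H(25)=8


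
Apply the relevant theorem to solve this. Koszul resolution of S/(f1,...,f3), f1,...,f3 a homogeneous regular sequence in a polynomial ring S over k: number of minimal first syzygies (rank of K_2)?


Regular sequence => Koszul complex is the minimal free resolution.
Syz_1 minimally generated by Koszul relations f_i*e_j - f_j*e_i (i<j): mu(Syz_1) = beta_2 = C(m,2) = m(m-1)/2
m=3
3*2/2 = 3


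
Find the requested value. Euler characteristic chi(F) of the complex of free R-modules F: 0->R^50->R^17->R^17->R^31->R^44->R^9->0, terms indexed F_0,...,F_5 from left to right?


chi = sum (-1)^i * rank:
(-1)^0*50=50
(-1)^1*17=-17
(-1)^2*17=17
(-1)^3*31=-31
(-1)^4*44=44
(-1)^5*9=-9
chi=54


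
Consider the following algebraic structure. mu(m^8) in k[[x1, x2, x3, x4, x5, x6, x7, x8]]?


C(n+d-1,d)=C(15,8)=6435


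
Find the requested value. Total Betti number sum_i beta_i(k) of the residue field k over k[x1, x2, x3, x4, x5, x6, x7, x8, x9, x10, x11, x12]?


Koszul resolution: beta_i(k)=C(n,i), n=12
sum_i C(12,i) = 2^12 = 4096


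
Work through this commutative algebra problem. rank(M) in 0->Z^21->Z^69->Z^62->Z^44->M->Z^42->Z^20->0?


Alt sum=0:
(-1)^0*21 + (-1)^1*69 + (-1)^2*62 + (-1)^3*44 + (-1)^4*? + (-1)^5*42 + (-1)^6*20=0
rank(M)=52


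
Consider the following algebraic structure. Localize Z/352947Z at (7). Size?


7-primary part: 352947=7^6*3
Size=7^6=117649


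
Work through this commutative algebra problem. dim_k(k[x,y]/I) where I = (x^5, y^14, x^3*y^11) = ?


k[x,y]/I, I = (x^5, y^14, x^3*y^11)
Rect: 5x14=70. Corner: (5-3)x(14-11)=6.
dim = 70-6 = 64


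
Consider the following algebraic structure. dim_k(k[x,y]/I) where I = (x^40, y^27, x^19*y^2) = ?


k[x,y]/I, I = (x^40, y^27, x^19*y^2)
Rect: 40x27=1080. Corner: (40-19)x(27-2)=525.
dim = 1080-525 = 555


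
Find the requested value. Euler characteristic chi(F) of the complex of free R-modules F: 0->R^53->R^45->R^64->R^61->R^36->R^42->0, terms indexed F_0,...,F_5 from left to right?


chi = sum (-1)^i * rank:
(-1)^0*53=53
(-1)^1*45=-45
(-1)^2*64=64
(-1)^3*61=-61
(-1)^4*36=36
(-1)^5*42=-42
chi=5


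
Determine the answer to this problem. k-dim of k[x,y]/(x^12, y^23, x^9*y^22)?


k[x,y]/I, I = (x^12, y^23, x^9*y^22)
Rect: 12x23=276. Corner: (12-9)x(23-22)=3.
dim = 276-3 = 273


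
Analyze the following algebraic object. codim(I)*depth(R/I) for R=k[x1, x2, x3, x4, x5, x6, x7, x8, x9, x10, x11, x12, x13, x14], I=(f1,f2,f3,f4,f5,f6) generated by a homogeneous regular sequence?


codim=6, depth=dim(R/I)=14-6=8
Product=6*8=48


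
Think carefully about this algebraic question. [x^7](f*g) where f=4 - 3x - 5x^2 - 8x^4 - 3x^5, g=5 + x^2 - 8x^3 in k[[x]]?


[x^7] = sum a_i*b_j, i+j=7
  -8*-8=64
  -3*1=-3
Sum=61


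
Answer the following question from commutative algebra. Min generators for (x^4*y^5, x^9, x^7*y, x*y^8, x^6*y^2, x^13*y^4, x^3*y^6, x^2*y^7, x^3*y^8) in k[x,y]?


Remove redundant (divisible by others).
x^13*y^4 redundant.
x^3*y^8 redundant.
Min: x^9, x^7*y, x^6*y^2, x^4*y^5, x^3*y^6, x^2*y^7, x*y^8
Count=7


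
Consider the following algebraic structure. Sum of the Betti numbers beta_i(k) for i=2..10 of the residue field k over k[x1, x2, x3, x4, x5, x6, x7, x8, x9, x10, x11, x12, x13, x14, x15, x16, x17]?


Koszul resolution: beta_i(k)=C(n,i), n=17
C(17,2)=136, C(17,3)=680, C(17,4)=2380, C(17,5)=6188, C(17,6)=12376, C(17,7)=19448, C(17,8)=24310, C(17,9)=24310, C(17,10)=19448
Sum=109276


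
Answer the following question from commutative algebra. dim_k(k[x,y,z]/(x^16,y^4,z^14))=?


Basis: x^iy^jz^k, i<16,j<4,k<14
16*4*14=896


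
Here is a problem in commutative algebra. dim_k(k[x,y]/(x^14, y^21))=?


Basis: x^i*y^j, i<14, j<21
14*21=294


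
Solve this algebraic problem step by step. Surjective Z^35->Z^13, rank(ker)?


rank(ker) = 35-13 = 22


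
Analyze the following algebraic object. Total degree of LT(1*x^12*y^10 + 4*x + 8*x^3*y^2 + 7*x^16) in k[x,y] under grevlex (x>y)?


LT: 1*x^12*y^10
deg_x=12, deg_y=10
Total=12+10=22


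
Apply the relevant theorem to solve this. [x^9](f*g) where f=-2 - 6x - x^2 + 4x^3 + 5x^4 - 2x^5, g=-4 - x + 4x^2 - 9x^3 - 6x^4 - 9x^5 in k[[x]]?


[x^9] = sum a_i*b_j, i+j=9
  5*-9=-45
  -2*-6=12
Sum=-33


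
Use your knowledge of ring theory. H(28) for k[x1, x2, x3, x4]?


C(d+n-1,n-1)=C(31,3)=4495


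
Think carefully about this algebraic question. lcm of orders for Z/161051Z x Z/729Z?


Exponent = lcm of the cyclic orders; pairwise coprime => product.
11^5*3^6=161051*729=117406179


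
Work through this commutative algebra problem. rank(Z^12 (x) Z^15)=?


rank(M(x)N) = rank(M)*rank(N)
12*15 = 180


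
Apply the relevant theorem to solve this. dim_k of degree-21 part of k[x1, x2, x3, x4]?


C(d+n-1,n-1)=C(24,3)=2024


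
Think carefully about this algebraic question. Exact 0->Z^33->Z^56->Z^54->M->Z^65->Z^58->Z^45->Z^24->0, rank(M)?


Alt sum=0:
(-1)^0*33 + (-1)^1*56 + (-1)^2*54 + (-1)^3*? + (-1)^4*65 + (-1)^5*58 + (-1)^6*45 + (-1)^7*24=0
rank(M)=59


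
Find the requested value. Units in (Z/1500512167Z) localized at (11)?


Local ring = Z/214358881Z.
phi(214358881) = 11^7*(11-1) = 194871710


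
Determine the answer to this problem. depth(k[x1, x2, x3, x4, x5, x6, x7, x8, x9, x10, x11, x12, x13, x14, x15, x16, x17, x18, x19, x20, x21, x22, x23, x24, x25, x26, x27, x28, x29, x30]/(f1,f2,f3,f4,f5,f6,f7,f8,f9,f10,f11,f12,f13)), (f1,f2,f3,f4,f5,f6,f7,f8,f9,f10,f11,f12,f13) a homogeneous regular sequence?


depth(R)=30
depth(R/I)=30-13=17


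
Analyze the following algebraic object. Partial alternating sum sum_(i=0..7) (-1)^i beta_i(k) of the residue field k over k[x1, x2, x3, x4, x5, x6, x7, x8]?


Koszul resolution: beta_i(k)=C(n,i), n=8
sum_(i=0..p) (-1)^i C(n,i) = (-1)^p C(n-1,p)
(-1)^7*C(7,7) = (-1)^7*1 = -1


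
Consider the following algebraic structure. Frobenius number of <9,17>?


gcd(9,17)=1 => F=ab-a-b=9*17-9-17=153-26=127


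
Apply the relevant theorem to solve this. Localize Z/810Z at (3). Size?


3-primary part: 810=3^4*10
Size=3^4=81


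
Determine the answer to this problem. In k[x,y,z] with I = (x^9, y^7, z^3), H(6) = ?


Need i<9, j<7, k<3 with i+j+k=6.
For each i, j ranges over max(0,6-i-2)..min(6,6-i):
  i=0: j in [4,6] -> 3
  i=1: j in [3,5] -> 3
  i=2: j in [2,4] -> 3
  i=3: j in [1,3] -> 3
  i=4: j in [0,2] -> 3
  i=5: j in [0,1] -> 2
  i=6: j in [0,0] -> 1
H(6) = 3+3+3+3+3+2+1 = 18
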